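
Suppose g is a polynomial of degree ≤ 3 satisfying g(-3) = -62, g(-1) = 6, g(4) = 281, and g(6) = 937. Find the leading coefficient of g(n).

Write g(n) = an^3 + bn^2 + cn + d. Substituting each data point gives a linear system:
  -27a + 9b - 3c + d = -62
  -a + b - c + d = 6
  64a + 16b + 4c + d = 281
  216a + 36b + 6c + d = 937
Solving the system yields a = 4, b = 3, c = -6, d = 1.
So g(n) = 4n^3 + 3n^2 - 6n + 1.
The leading coefficient is 4.

4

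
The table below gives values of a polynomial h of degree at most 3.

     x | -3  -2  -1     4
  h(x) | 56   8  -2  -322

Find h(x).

Write h(x) = ax^3 + bx^2 + cx + d. Substituting each data point gives a linear system:
  -27a + 9b - 3c + d = 56
  -8a + 4b - 2c + d = 8
  -a + b - c + d = -2
  64a + 16b + 4c + d = -322
Solving the system yields a = -4, b = -5, c = 3, d = 2.
So h(x) = -4x³ - 5x² + 3x + 2.
Check: h(-3) = 56. ✓

h(x) = -4x^3 - 5x^2 + 3x + 2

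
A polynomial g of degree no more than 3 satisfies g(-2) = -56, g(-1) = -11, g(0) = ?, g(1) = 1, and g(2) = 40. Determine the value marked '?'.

On equispaced nodes a degree-3 polynomial has vanishing fourth forward difference, so
  g(-2) - 4·g(-1) + 6·g(0) - 4·g(1) + g(2) = 0.
Substituting the known values and solving for g(0):
  6·g(0) = -24
  g(0) = -4.

-4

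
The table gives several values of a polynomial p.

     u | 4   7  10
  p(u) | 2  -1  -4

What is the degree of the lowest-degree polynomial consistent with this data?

1

Forward differences of the values at u = 4, 7, 10:
  p  : 2  -1  -4
  Δ  : -3  -3
  Δ^2: 0
The first differences are constant (-3) and nonzero, while all higher differences vanish, so the minimal degree is 1.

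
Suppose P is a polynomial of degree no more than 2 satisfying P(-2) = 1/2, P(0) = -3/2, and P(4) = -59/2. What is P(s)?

Write P(s) = as^2 + bs + c. Substituting each data point gives a linear system:
  4a - 2b + c = 1/2
  c = -3/2
  16a + 4b + c = -59/2
Solving the system yields a = -1, b = -3, c = -3/2.
So P(s) = -s^2 - 3s - 3/2.
Check: P(-2) = 1/2. ✓

P(s) = -s^2 - 3s - 3/2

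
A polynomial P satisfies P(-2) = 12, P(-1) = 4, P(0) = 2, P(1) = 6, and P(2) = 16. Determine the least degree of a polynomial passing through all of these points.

Forward differences of the values at t = -2, -1, 0, 1, 2:
  P  : 12  4  2  6  16
  Δ  : -8  -2  4  10
  Δ^2: 6  6  6
  Δ^3: 0  0
  Δ^4: 0
The second differences are constant (6) and nonzero, while all higher differences vanish, so the minimal degree is 2.

2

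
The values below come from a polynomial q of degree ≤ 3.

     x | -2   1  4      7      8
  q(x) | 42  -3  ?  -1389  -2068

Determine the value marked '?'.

The 4 known points determine the degree-3 polynomial uniquely.
Write q(x) = ax^3 + bx^2 + cx + d. Substituting each data point gives a linear system:
  -8a + 4b - 2c + d = 42
  a + b + c + d = -3
  343a + 49b + 7c + d = -1389
  512a + 64b + 8c + d = -2068
Solving the system yields a = -4, b = 0, c = -3, d = 4.
So q(x) = -4x³ - 3x + 4.
Then q(4) = -264.

-264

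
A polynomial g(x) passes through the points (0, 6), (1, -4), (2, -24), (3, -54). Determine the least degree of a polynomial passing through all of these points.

2

Forward differences of the values at x = 0, 1, 2, 3:
  g  : 6  -4  -24  -54
  Δ  : -10  -20  -30
  Δ^2: -10  -10
  Δ^3: 0
The second differences are constant (-10) and nonzero, while all higher differences vanish, so the minimal degree is 2.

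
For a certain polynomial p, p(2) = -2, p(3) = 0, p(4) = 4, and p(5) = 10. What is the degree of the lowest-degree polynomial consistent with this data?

Forward differences of the values at x = 2, 3, 4, 5:
  p  : -2  0  4  10
  Δ  : 2  4  6
  Δ^2: 2  2
  Δ^3: 0
The second differences are constant (2) and nonzero, while all higher differences vanish, so the minimal degree is 2.

2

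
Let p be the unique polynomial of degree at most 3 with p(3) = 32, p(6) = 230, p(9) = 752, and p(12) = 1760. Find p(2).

Write p(s) = as^3 + bs^2 + cs + d. Substituting each data point gives a linear system:
  27a + 9b + 3c + d = 32
  216a + 36b + 6c + d = 230
  729a + 81b + 9c + d = 752
  1728a + 144b + 12c + d = 1760
Solving the system yields a = 1, b = 0, c = 3, d = -4.
So p(s) = s³ + 3s - 4.
Then p(2) = 10.

10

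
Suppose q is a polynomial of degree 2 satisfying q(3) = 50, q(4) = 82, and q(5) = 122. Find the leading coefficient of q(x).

4

Write q(x) = ax^2 + bx + c. Substituting each data point gives a linear system:
  9a + 3b + c = 50
  16a + 4b + c = 82
  25a + 5b + c = 122
Solving the system yields a = 4, b = 4, c = 2.
So q(x) = 4x² + 4x + 2.
The leading coefficient is 4.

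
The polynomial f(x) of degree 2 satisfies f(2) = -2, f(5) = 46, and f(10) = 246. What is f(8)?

Write f(x) = ax^2 + bx + c. Substituting each data point gives a linear system:
  4a + 2b + c = -2
  25a + 5b + c = 46
  100a + 10b + c = 246
Solving the system yields a = 3, b = -5, c = -4.
So f(x) = 3x² - 5x - 4.
Then f(8) = 148.

148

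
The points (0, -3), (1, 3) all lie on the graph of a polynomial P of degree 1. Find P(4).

Using the Lagrange interpolation formula with nodes 0, 1:
  L_0(u) = (u - 1) / -1
  L_1(u) = u / 1
Then P(u) = -3·L_0(u) + 3·L_1(u).
Expanding and collecting terms gives P(u) = 6u - 3.
Evaluating at u = 4: P(4) = 21.

21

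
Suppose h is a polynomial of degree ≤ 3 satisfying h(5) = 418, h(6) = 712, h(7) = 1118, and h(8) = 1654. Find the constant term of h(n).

-2

Write h(n) = an^3 + bn^2 + cn + d. Substituting each data point gives a linear system:
  125a + 25b + 5c + d = 418
  216a + 36b + 6c + d = 712
  343a + 49b + 7c + d = 1118
  512a + 64b + 8c + d = 1654
Solving the system yields a = 3, b = 2, c = -1, d = -2.
So h(n) = 3n^3 + 2n^2 - n - 2.
The constant term is -2.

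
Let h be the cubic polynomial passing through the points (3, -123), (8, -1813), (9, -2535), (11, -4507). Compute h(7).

Using the Lagrange interpolation formula with nodes 3, 8, 9, 11:
  L_0(t) = (t - 8)(t - 9)(t - 11) / -240
  L_1(t) = (t - 3)(t - 9)(t - 11) / 15
  L_2(t) = (t - 3)(t - 8)(t - 11) / -12
  L_3(t) = (t - 3)(t - 8)(t - 9) / 48
Then h(t) = -123·L_0(t) - 1813·L_1(t) - 2535·L_2(t) - 4507·L_3(t).
Expanding and collecting terms gives h(t) = -3t³ - 4t² - 3t + 3.
Evaluating at t = 7: h(7) = -1243.

-1243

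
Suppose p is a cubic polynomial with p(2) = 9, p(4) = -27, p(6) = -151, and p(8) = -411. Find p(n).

Write p(n) = an^3 + bn^2 + cn + d. Substituting each data point gives a linear system:
  8a + 4b + 2c + d = 9
  64a + 16b + 4c + d = -27
  216a + 36b + 6c + d = -151
  512a + 64b + 8c + d = -411
Solving the system yields a = -1, b = 1, c = 4, d = 5.
So p(n) = -n^3 + n^2 + 4n + 5.
Check: p(8) = -411. ✓

p(n) = -n^3 + n^2 + 4n + 5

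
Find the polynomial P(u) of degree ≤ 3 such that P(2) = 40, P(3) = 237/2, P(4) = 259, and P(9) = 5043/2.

P(u) = 3u^3 + 4u^2 + (3/2)u - 3

Using the Lagrange interpolation formula with nodes 2, 3, 4, 9:
  L_0(u) = (u - 3)(u - 4)(u - 9) / -14
  L_1(u) = (u - 2)(u - 4)(u - 9) / 6
  L_2(u) = (u - 2)(u - 3)(u - 9) / -10
  L_3(u) = (u - 2)(u - 3)(u - 4) / 210
Then P(u) = 40·L_0(u) + 237/2·L_1(u) + 259·L_2(u) + 5043/2·L_3(u).
Expanding and collecting terms gives P(u) = 3u^3 + 4u^2 + (3/2)u - 3.
Check: P(3) = 237/2. ✓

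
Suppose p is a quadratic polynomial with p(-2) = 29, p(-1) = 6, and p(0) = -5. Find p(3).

Using the Lagrange interpolation formula with nodes -2, -1, 0:
  L_0(t) = (t + 1)t / 2
  L_1(t) = (t + 2)t / -1
  L_2(t) = (t + 2)(t + 1) / 2
Then p(t) = 29·L_0(t) + 6·L_1(t) - 5·L_2(t).
Expanding and collecting terms gives p(t) = 6t^2 - 5t - 5.
Evaluating at t = 3: p(3) = 34.

34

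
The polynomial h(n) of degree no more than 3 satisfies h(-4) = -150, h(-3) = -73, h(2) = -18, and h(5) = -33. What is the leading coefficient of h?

Write h(n) = an^3 + bn^2 + cn + d. Substituting each data point gives a linear system:
  -64a + 16b - 4c + d = -150
  -27a + 9b - 3c + d = -73
  8a + 4b + 2c + d = -18
  125a + 25b + 5c + d = -33
Solving the system yields a = 1, b = -6, c = -2, d = 2.
So h(n) = n³ - 6n² - 2n + 2.
The leading coefficient is 1.

1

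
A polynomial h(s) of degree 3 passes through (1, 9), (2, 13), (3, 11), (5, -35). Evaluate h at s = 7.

Using the Lagrange interpolation formula with nodes 1, 2, 3, 5:
  L_0(s) = (s - 2)(s - 3)(s - 5) / -8
  L_1(s) = (s - 1)(s - 3)(s - 5) / 3
  L_2(s) = (s - 1)(s - 2)(s - 5) / -4
  L_3(s) = (s - 1)(s - 2)(s - 3) / 24
Then h(s) = 9·L_0(s) + 13·L_1(s) + 11·L_2(s) - 35·L_3(s).
Expanding and collecting terms gives h(s) = -s^3 + 3s^2 + 2s + 5.
Evaluating at s = 7: h(7) = -177.

-177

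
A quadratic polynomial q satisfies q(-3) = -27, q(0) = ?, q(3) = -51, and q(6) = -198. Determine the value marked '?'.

6

The 3 known points determine the degree-2 polynomial uniquely.
Write q(s) = as^2 + bs + c. Substituting each data point gives a linear system:
  9a - 3b + c = -27
  9a + 3b + c = -51
  36a + 6b + c = -198
Solving the system yields a = -5, b = -4, c = 6.
So q(s) = -5s² - 4s + 6.
Then q(0) = 6.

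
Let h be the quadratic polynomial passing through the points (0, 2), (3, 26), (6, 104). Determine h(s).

h(s) = 3s^2 - s + 2

Write h(s) = as^2 + bs + c. Substituting each data point gives a linear system:
  c = 2
  9a + 3b + c = 26
  36a + 6b + c = 104
Solving the system yields a = 3, b = -1, c = 2.
So h(s) = 3s² - s + 2.
Check: h(3) = 26. ✓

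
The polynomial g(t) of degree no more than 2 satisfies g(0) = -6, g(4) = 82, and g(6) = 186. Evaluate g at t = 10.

514

Write g(t) = at^2 + bt + c. Substituting each data point gives a linear system:
  c = -6
  16a + 4b + c = 82
  36a + 6b + c = 186
Solving the system yields a = 5, b = 2, c = -6.
So g(t) = 5t^2 + 2t - 6.
Then g(10) = 514.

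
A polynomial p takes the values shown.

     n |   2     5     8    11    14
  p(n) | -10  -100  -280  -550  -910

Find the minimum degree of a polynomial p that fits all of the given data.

Forward differences of the values at n = 2, 5, 8, 11, 14:
  p  : -10  -100  -280  -550  -910
  Δ  : -90  -180  -270  -360
  Δ^2: -90  -90  -90
  Δ^3: 0  0
  Δ^4: 0
The second differences are constant (-90) and nonzero, while all higher differences vanish, so the minimal degree is 2.

2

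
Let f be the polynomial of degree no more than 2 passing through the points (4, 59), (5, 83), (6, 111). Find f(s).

Using the Lagrange interpolation formula with nodes 4, 5, 6:
  L_0(s) = (s - 5)(s - 6) / 2
  L_1(s) = (s - 4)(s - 6) / -1
  L_2(s) = (s - 4)(s - 5) / 2
Then f(s) = 59·L_0(s) + 83·L_1(s) + 111·L_2(s).
Expanding and collecting terms gives f(s) = 2s^2 + 6s + 3.
Check: f(4) = 59. ✓

f(s) = 2s^2 + 6s + 3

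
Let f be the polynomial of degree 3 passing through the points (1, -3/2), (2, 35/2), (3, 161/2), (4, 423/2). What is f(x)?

Using the Lagrange interpolation formula with nodes 1, 2, 3, 4:
  L_0(x) = (x - 2)(x - 3)(x - 4) / -6
  L_1(x) = (x - 1)(x - 3)(x - 4) / 2
  L_2(x) = (x - 1)(x - 2)(x - 4) / -2
  L_3(x) = (x - 1)(x - 2)(x - 3) / 6
Then f(x) = -3/2·L_0(x) + 35/2·L_1(x) + 161/2·L_2(x) + 423/2·L_3(x).
Expanding and collecting terms gives f(x) = 4x^3 - 2x^2 - 3x - 1/2.
Check: f(2) = 35/2. ✓

f(x) = 4x^3 - 2x^2 - 3x - 1/2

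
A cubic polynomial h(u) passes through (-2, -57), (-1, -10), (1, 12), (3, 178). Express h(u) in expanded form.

h(u) = 6u^3 + 5u + 1

Using the Lagrange interpolation formula with nodes -2, -1, 1, 3:
  L_0(u) = (u + 1)(u - 1)(u - 3) / -15
  L_1(u) = (u + 2)(u - 1)(u - 3) / 8
  L_2(u) = (u + 2)(u + 1)(u - 3) / -12
  L_3(u) = (u + 2)(u + 1)(u - 1) / 40
Then h(u) = -57·L_0(u) - 10·L_1(u) + 12·L_2(u) + 178·L_3(u).
Expanding and collecting terms gives h(u) = 6u^3 + 5u + 1.
Check: h(3) = 178. ✓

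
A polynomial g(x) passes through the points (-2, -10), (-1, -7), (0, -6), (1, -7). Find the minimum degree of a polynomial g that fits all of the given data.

Forward differences of the values at x = -2, -1, 0, 1:
  g  : -10  -7  -6  -7
  Δ  : 3  1  -1
  Δ^2: -2  -2
  Δ^3: 0
The second differences are constant (-2) and nonzero, while all higher differences vanish, so the minimal degree is 2.

2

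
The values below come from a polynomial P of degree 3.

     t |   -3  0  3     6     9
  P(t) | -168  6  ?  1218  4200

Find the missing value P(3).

On equispaced nodes a degree-3 polynomial has vanishing fourth forward difference, so
  P(-3) - 4·P(0) + 6·P(3) - 4·P(6) + P(9) = 0.
Substituting the known values and solving for P(3):
  6·P(3) = 864
  P(3) = 144.

144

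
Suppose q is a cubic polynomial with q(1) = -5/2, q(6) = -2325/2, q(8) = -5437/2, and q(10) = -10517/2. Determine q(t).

q(t) = -5t^3 - 3t^2 + 4t + 3/2

Using the Lagrange interpolation formula with nodes 1, 6, 8, 10:
  L_0(t) = (t - 6)(t - 8)(t - 10) / -315
  L_1(t) = (t - 1)(t - 8)(t - 10) / 40
  L_2(t) = (t - 1)(t - 6)(t - 10) / -28
  L_3(t) = (t - 1)(t - 6)(t - 8) / 72
Then q(t) = -5/2·L_0(t) - 2325/2·L_1(t) - 5437/2·L_2(t) - 10517/2·L_3(t).
Expanding and collecting terms gives q(t) = -5t^3 - 3t^2 + 4t + 3/2.
Check: q(8) = -5437/2. ✓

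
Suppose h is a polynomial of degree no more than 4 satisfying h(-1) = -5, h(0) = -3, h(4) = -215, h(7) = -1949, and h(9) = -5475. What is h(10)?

-8453

Using the Lagrange interpolation formula with nodes -1, 0, 4, 7, 9:
  L_0(t) = t(t - 4)(t - 7)(t - 9) / 400
  L_1(t) = (t + 1)(t - 4)(t - 7)(t - 9) / -252
  L_2(t) = (t + 1)t(t - 7)(t - 9) / 300
  L_3(t) = (t + 1)t(t - 4)(t - 9) / -336
  L_4(t) = (t + 1)t(t - 4)(t - 7) / 900
Then h(t) = -5·L_0(t) - 3·L_1(t) - 215·L_2(t) - 1949·L_3(t) - 5475·L_4(t).
Expanding and collecting terms gives h(t) = -t^4 + 2t^3 - 4t^2 - 5t - 3.
Evaluating at t = 10: h(10) = -8453.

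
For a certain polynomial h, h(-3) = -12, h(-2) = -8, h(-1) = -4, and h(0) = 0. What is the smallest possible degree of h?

1

Forward differences of the values at x = -3, -2, -1, 0:
  h  : -12  -8  -4  0
  Δ  : 4  4  4
  Δ^2: 0  0
  Δ^3: 0
The first differences are constant (4) and nonzero, while all higher differences vanish, so the minimal degree is 1.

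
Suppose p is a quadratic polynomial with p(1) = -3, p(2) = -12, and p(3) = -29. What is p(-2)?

-24

Write p(u) = au^2 + bu + c. Substituting each data point gives a linear system:
  a + b + c = -3
  4a + 2b + c = -12
  9a + 3b + c = -29
Solving the system yields a = -4, b = 3, c = -2.
So p(u) = -4u^2 + 3u - 2.
Then p(-2) = -24.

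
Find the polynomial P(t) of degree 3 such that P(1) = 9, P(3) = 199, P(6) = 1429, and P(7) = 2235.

Using the Lagrange interpolation formula with nodes 1, 3, 6, 7:
  L_0(t) = (t - 3)(t - 6)(t - 7) / -60
  L_1(t) = (t - 1)(t - 6)(t - 7) / 24
  L_2(t) = (t - 1)(t - 3)(t - 7) / -15
  L_3(t) = (t - 1)(t - 3)(t - 6) / 24
Then P(t) = 9·L_0(t) + 199·L_1(t) + 1429·L_2(t) + 2235·L_3(t).
Expanding and collecting terms gives P(t) = 6t³ + 3t² + 5t - 5.
Check: P(7) = 2235. ✓

P(t) = 6t^3 + 3t^2 + 5t - 5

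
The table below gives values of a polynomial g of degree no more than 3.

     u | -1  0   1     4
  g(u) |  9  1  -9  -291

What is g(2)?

-45

Using the Lagrange interpolation formula with nodes -1, 0, 1, 4:
  L_0(u) = u(u - 1)(u - 4) / -10
  L_1(u) = (u + 1)(u - 1)(u - 4) / 4
  L_2(u) = (u + 1)u(u - 4) / -6
  L_3(u) = (u + 1)u(u - 1) / 60
Then g(u) = 9·L_0(u) + 1·L_1(u) - 9·L_2(u) - 291·L_3(u).
Expanding and collecting terms gives g(u) = -4u³ - u² - 5u + 1.
Evaluating at u = 2: g(2) = -45.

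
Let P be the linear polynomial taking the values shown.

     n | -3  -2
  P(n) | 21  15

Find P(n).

P(n) = -6n + 3

Write P(n) = an + b. Substituting each data point gives a linear system:
  -3a + b = 21
  -2a + b = 15
Solving the system yields a = -6, b = 3.
So P(n) = -6n + 3.
Check: P(-3) = 21. ✓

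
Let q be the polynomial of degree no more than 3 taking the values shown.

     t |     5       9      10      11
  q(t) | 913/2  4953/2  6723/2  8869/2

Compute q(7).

Using the Lagrange interpolation formula with nodes 5, 9, 10, 11:
  L_0(t) = (t - 9)(t - 10)(t - 11) / -120
  L_1(t) = (t - 5)(t - 10)(t - 11) / 8
  L_2(t) = (t - 5)(t - 9)(t - 11) / -5
  L_3(t) = (t - 5)(t - 9)(t - 10) / 12
Then q(t) = 913/2·L_0(t) + 4953/2·L_1(t) + 6723/2·L_2(t) + 8869/2·L_3(t).
Expanding and collecting terms gives q(t) = 3t^3 + 4t^2 - 4t + 3/2.
Evaluating at t = 7: q(7) = 2397/2.

2397/2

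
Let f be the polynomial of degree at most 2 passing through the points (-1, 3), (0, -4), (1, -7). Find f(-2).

14

Forward differences of the values at t = -1, 0, 1:
  f  : 3  -4  -7
  Δ  : -7  -3
  Δ^2: 4
The second differences are constant, confirming degree 2.
Interpolating (Newton forward form) and evaluating at t = -2 gives f(-2) = 14.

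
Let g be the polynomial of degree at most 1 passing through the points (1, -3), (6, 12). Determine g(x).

Write g(x) = ax + b. Substituting each data point gives a linear system:
  a + b = -3
  6a + b = 12
Solving the system yields a = 3, b = -6.
So g(x) = 3x - 6.
Check: g(6) = 12. ✓

g(x) = 3x - 6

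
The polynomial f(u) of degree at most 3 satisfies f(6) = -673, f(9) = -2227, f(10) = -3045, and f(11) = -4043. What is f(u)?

Write f(u) = au^3 + bu^2 + cu + d. Substituting each data point gives a linear system:
  216a + 36b + 6c + d = -673
  729a + 81b + 9c + d = -2227
  1000a + 100b + 10c + d = -3045
  1331a + 121b + 11c + d = -4043
Solving the system yields a = -3, b = 0, c = -5, d = 5.
So f(u) = -3u^3 - 5u + 5.
Check: f(6) = -673. ✓

f(u) = -3u^3 - 5u + 5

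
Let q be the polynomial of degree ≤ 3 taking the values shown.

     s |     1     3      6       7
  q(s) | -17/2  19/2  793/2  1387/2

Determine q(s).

q(s) = 3s^3 - 6s^2 - 6s + 1/2

Write q(s) = as^3 + bs^2 + cs + d. Substituting each data point gives a linear system:
  a + b + c + d = -17/2
  27a + 9b + 3c + d = 19/2
  216a + 36b + 6c + d = 793/2
  343a + 49b + 7c + d = 1387/2
Solving the system yields a = 3, b = -6, c = -6, d = 1/2.
So q(s) = 3s³ - 6s² - 6s + 1/2.
Check: q(1) = -17/2. ✓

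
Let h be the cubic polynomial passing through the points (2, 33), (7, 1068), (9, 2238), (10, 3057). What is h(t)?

h(t) = 3t^3 + 6t - 3

Write h(t) = at^3 + bt^2 + ct + d. Substituting each data point gives a linear system:
  8a + 4b + 2c + d = 33
  343a + 49b + 7c + d = 1068
  729a + 81b + 9c + d = 2238
  1000a + 100b + 10c + d = 3057
Solving the system yields a = 3, b = 0, c = 6, d = -3.
So h(t) = 3t^3 + 6t - 3.
Check: h(9) = 2238. ✓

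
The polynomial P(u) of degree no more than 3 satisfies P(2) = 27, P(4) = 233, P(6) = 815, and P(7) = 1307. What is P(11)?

Write P(u) = au^3 + bu^2 + cu + d. Substituting each data point gives a linear system:
  8a + 4b + 2c + d = 27
  64a + 16b + 4c + d = 233
  216a + 36b + 6c + d = 815
  343a + 49b + 7c + d = 1307
Solving the system yields a = 4, b = -1, c = -3, d = 5.
So P(u) = 4u^3 - u^2 - 3u + 5.
Then P(11) = 5175.

5175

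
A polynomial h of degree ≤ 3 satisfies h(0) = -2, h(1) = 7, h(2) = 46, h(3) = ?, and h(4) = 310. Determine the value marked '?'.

139

The 4 known points determine the degree-3 polynomial uniquely.
Write h(u) = au^3 + bu^2 + cu + d. Substituting each data point gives a linear system:
  d = -2
  a + b + c + d = 7
  8a + 4b + 2c + d = 46
  64a + 16b + 4c + d = 310
Solving the system yields a = 4, b = 3, c = 2, d = -2.
So h(u) = 4u³ + 3u² + 2u - 2.
Then h(3) = 139.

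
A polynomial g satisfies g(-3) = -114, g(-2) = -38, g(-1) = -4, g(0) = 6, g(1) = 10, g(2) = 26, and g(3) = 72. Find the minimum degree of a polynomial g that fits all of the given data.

Forward differences of the values at n = -3, -2, -1, 0, 1, 2, 3:
  g  : -114  -38  -4  6  10  26  72
  Δ  : 76  34  10  4  16  46
  Δ^2: -42  -24  -6  12  30
  Δ^3: 18  18  18  18
  Δ^4: 0  0  0
  Δ^5: 0  0
  Δ^6: 0
The third differences are constant (18) and nonzero, while all higher differences vanish, so the minimal degree is 3.

3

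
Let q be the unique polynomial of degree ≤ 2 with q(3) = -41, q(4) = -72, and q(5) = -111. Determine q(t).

Write q(t) = at^2 + bt + c. Substituting each data point gives a linear system:
  9a + 3b + c = -41
  16a + 4b + c = -72
  25a + 5b + c = -111
Solving the system yields a = -4, b = -3, c = 4.
So q(t) = -4t^2 - 3t + 4.
Check: q(5) = -111. ✓

q(t) = -4t^2 - 3t + 4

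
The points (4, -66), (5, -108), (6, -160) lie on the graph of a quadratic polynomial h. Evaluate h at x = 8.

Write h(x) = ax^2 + bx + c. Substituting each data point gives a linear system:
  16a + 4b + c = -66
  25a + 5b + c = -108
  36a + 6b + c = -160
Solving the system yields a = -5, b = 3, c = 2.
So h(x) = -5x^2 + 3x + 2.
Then h(8) = -294.

-294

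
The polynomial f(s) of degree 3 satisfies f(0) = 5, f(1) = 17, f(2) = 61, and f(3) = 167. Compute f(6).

Using the Lagrange interpolation formula with nodes 0, 1, 2, 3:
  L_0(s) = (s - 1)(s - 2)(s - 3) / -6
  L_1(s) = s(s - 2)(s - 3) / 2
  L_2(s) = s(s - 1)(s - 3) / -2
  L_3(s) = s(s - 1)(s - 2) / 6
Then f(s) = 5·L_0(s) + 17·L_1(s) + 61·L_2(s) + 167·L_3(s).
Expanding and collecting terms gives f(s) = 5s^3 + s^2 + 6s + 5.
Evaluating at s = 6: f(6) = 1157.

1157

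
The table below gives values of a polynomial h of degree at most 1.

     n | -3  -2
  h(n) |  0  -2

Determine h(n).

h(n) = -2n - 6

Write h(n) = an + b. Substituting each data point gives a linear system:
  -3a + b = 0
  -2a + b = -2
Solving the system yields a = -2, b = -6.
So h(n) = -2n - 6.
Check: h(-2) = -2. ✓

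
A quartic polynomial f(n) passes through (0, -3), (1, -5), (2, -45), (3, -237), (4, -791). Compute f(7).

-8165

Using the Lagrange interpolation formula with nodes 0, 1, 2, 3, 4:
  L_0(n) = (n - 1)(n - 2)(n - 3)(n - 4) / 24
  L_1(n) = n(n - 2)(n - 3)(n - 4) / -6
  L_2(n) = n(n - 1)(n - 3)(n - 4) / 4
  L_3(n) = n(n - 1)(n - 2)(n - 4) / -6
  L_4(n) = n(n - 1)(n - 2)(n - 3) / 24
Then f(n) = -3·L_0(n) - 5·L_1(n) - 45·L_2(n) - 237·L_3(n) - 791·L_4(n).
Expanding and collecting terms gives f(n) = -4n⁴ + 5n³ - 6n² + 3n - 3.
Evaluating at n = 7: f(7) = -8165.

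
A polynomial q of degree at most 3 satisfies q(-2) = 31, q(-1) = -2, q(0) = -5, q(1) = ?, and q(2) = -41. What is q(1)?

The 4 known points determine the degree-3 polynomial uniquely.
Write q(n) = an^3 + bn^2 + cn + d. Substituting each data point gives a linear system:
  -8a + 4b - 2c + d = 31
  -a + b - c + d = -2
  d = -5
  8a + 4b + 2c + d = -41
Solving the system yields a = -5, b = 0, c = 2, d = -5.
So q(n) = -5n^3 + 2n - 5.
Then q(1) = -8.

-8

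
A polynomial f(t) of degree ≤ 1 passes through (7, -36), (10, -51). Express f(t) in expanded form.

f(t) = -5t - 1

Write f(t) = at + b. Substituting each data point gives a linear system:
  7a + b = -36
  10a + b = -51
Solving the system yields a = -5, b = -1.
So f(t) = -5t - 1.
Check: f(10) = -51. ✓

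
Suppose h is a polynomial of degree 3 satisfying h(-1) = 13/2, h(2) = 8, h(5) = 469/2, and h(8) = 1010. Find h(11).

Forward differences of the values at s = -1, 2, 5, 8:
  h  : 13/2  8  469/2  1010
  Δ  : 3/2  453/2  1551/2
  Δ^2: 225  549
  Δ^3: 324
The third differences are constant, confirming degree 3.
Interpolating (Newton forward form) and evaluating at s = 11 gives h(11) = 5317/2.

5317/2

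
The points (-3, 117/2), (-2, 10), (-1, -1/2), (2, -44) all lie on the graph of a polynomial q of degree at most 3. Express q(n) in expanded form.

q(n) = -4n^3 - 5n^2 + (5/2)n + 3

Using the Lagrange interpolation formula with nodes -3, -2, -1, 2:
  L_0(n) = (n + 2)(n + 1)(n - 2) / -10
  L_1(n) = (n + 3)(n + 1)(n - 2) / 4
  L_2(n) = (n + 3)(n + 2)(n - 2) / -6
  L_3(n) = (n + 3)(n + 2)(n + 1) / 60
Then q(n) = 117/2·L_0(n) + 10·L_1(n) - 1/2·L_2(n) - 44·L_3(n).
Expanding and collecting terms gives q(n) = -4n^3 - 5n^2 + (5/2)n + 3.
Check: q(-1) = -1/2. ✓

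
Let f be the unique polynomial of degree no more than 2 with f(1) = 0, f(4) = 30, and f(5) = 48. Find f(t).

f(t) = 2t^2 - 2

Write f(t) = at^2 + bt + c. Substituting each data point gives a linear system:
  a + b + c = 0
  16a + 4b + c = 30
  25a + 5b + c = 48
Solving the system yields a = 2, b = 0, c = -2.
So f(t) = 2t^2 - 2.
Check: f(5) = 48. ✓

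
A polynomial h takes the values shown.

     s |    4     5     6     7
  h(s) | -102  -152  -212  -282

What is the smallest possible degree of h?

Forward differences of the values at s = 4, 5, 6, 7:
  h  : -102  -152  -212  -282
  Δ  : -50  -60  -70
  Δ^2: -10  -10
  Δ^3: 0
The second differences are constant (-10) and nonzero, while all higher differences vanish, so the minimal degree is 2.

2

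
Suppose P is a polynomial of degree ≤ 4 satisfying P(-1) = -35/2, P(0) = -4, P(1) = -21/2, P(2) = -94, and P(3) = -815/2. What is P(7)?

Forward differences of the values at n = -1, 0, 1, 2, 3:
  P  : -35/2  -4  -21/2  -94  -815/2
  Δ  : 27/2  -13/2  -167/2  -627/2
  Δ^2: -20  -77  -230
  Δ^3: -57  -153
  Δ^4: -96
The fourth differences are constant, confirming degree 4.
Interpolating (Newton forward form) and evaluating at n = 7 gives P(7) = -20763/2.

-20763/2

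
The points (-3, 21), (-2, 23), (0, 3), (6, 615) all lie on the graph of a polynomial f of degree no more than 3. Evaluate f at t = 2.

31

Write f(t) = at^3 + bt^2 + ct + d. Substituting each data point gives a linear system:
  -27a + 9b - 3c + d = 21
  -8a + 4b - 2c + d = 23
  d = 3
  216a + 36b + 6c + d = 615
Solving the system yields a = 2, b = 6, c = -6, d = 3.
So f(t) = 2t³ + 6t² - 6t + 3.
Then f(2) = 31.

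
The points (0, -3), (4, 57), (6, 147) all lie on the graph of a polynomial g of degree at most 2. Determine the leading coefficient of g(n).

5

Write g(n) = an^2 + bn + c. Substituting each data point gives a linear system:
  c = -3
  16a + 4b + c = 57
  36a + 6b + c = 147
Solving the system yields a = 5, b = -5, c = -3.
So g(n) = 5n^2 - 5n - 3.
The leading coefficient is 5.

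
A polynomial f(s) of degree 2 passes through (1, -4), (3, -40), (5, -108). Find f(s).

Using the Lagrange interpolation formula with nodes 1, 3, 5:
  L_0(s) = (s - 3)(s - 5) / 8
  L_1(s) = (s - 1)(s - 5) / -4
  L_2(s) = (s - 1)(s - 3) / 8
Then f(s) = -4·L_0(s) - 40·L_1(s) - 108·L_2(s).
Expanding and collecting terms gives f(s) = -4s^2 - 2s + 2.
Check: f(3) = -40. ✓

f(s) = -4s^2 - 2s + 2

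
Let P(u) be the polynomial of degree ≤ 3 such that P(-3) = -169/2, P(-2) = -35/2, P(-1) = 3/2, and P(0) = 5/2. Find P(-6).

Forward differences of the values at u = -3, -2, -1, 0:
  P  : -169/2  -35/2  3/2  5/2
  Δ  : 67  19  1
  Δ^2: -48  -18
  Δ^3: 30
The third differences are constant, confirming degree 3.
Interpolating (Newton forward form) and evaluating at u = -6 gives P(-6) = -1747/2.

-1747/2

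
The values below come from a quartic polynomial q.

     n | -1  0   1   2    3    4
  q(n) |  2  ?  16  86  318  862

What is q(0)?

6

On equispaced nodes a degree-4 polynomial has vanishing fifth forward difference, so
  - q(-1) + 5·q(0) - 10·q(1) + 10·q(2) - 5·q(3) + q(4) = 0.
Substituting the known values and solving for q(0):
  5·q(0) = 30
  q(0) = 6.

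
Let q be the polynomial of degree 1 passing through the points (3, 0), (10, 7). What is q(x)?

Using the Lagrange interpolation formula with nodes 3, 10:
  L_0(x) = (x - 10) / -7
  L_1(x) = (x - 3) / 7
Then q(x) = 0·L_0(x) + 7·L_1(x).
Expanding and collecting terms gives q(x) = x - 3.
Check: q(3) = 0. ✓

q(x) = x - 3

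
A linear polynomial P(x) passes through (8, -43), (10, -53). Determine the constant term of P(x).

Write P(x) = ax + b. Substituting each data point gives a linear system:
  8a + b = -43
  10a + b = -53
Solving the system yields a = -5, b = -3.
So P(x) = -5x - 3.
The constant term is -3.

-3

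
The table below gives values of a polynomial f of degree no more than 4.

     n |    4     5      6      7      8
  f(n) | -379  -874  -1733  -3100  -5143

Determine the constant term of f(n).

Write f(n) = an^4 + bn^3 + cn^2 + dn + e. Substituting each data point gives a linear system:
  256a + 64b + 16c + 4d + e = -379
  625a + 125b + 25c + 5d + e = -874
  1296a + 216b + 36c + 6d + e = -1733
  2401a + 343b + 49c + 7d + e = -3100
  4096a + 512b + 64c + 8d + e = -5143
Solving the system yields a = -1, b = -2, c = -1, d = 5, e = 1.
So f(n) = -n⁴ - 2n³ - n² + 5n + 1.
The constant term is 1.

1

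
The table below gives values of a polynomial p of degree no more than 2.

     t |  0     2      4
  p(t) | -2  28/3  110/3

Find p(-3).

11

Write p(t) = at^2 + bt + c. Substituting each data point gives a linear system:
  c = -2
  4a + 2b + c = 28/3
  16a + 4b + c = 110/3
Solving the system yields a = 2, b = 5/3, c = -2.
So p(t) = 2t^2 + (5/3)t - 2.
Then p(-3) = 11.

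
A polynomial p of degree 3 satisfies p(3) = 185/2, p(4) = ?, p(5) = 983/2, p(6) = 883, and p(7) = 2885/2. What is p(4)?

The 4 known points determine the degree-3 polynomial uniquely.
Write p(n) = an^3 + bn^2 + cn + d. Substituting each data point gives a linear system:
  27a + 9b + 3c + d = 185/2
  125a + 25b + 5c + d = 983/2
  216a + 36b + 6c + d = 883
  343a + 49b + 7c + d = 2885/2
Solving the system yields a = 5, b = -6, c = 5/2, d = 4.
So p(n) = 5n^3 - 6n^2 + (5/2)n + 4.
Then p(4) = 238.

238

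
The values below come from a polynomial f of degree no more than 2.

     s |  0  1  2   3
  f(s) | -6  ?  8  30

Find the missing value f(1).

The 3 known points determine the degree-2 polynomial uniquely.
Write f(s) = as^2 + bs + c. Substituting each data point gives a linear system:
  c = -6
  4a + 2b + c = 8
  9a + 3b + c = 30
Solving the system yields a = 5, b = -3, c = -6.
So f(s) = 5s^2 - 3s - 6.
Then f(1) = -4.

-4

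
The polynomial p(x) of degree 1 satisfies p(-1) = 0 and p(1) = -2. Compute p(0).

Write p(x) = ax + b. Substituting each data point gives a linear system:
  -a + b = 0
  a + b = -2
Solving the system yields a = -1, b = -1.
So p(x) = -x - 1.
Then p(0) = -1.

-1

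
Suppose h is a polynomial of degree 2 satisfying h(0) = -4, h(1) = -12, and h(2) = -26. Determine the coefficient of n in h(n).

Write h(n) = an^2 + bn + c. Substituting each data point gives a linear system:
  c = -4
  a + b + c = -12
  4a + 2b + c = -26
Solving the system yields a = -3, b = -5, c = -4.
So h(n) = -3n^2 - 5n - 4.
The coefficient of n is -5.

-5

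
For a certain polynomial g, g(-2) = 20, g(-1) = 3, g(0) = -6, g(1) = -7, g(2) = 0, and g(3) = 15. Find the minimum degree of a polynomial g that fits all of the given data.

2

Forward differences of the values at x = -2, -1, 0, 1, 2, 3:
  g  : 20  3  -6  -7  0  15
  Δ  : -17  -9  -1  7  15
  Δ^2: 8  8  8  8
  Δ^3: 0  0  0
  Δ^4: 0  0
  Δ^5: 0
The second differences are constant (8) and nonzero, while all higher differences vanish, so the minimal degree is 2.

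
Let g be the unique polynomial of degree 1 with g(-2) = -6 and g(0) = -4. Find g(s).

Write g(s) = as + b. Substituting each data point gives a linear system:
  -2a + b = -6
  b = -4
Solving the system yields a = 1, b = -4.
So g(s) = s - 4.
Check: g(-2) = -6. ✓

g(s) = s - 4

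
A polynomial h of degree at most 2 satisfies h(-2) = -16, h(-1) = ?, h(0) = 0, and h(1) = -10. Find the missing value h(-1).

-2

The 3 known points determine the degree-2 polynomial uniquely.
Write h(u) = au^2 + bu + c. Substituting each data point gives a linear system:
  4a - 2b + c = -16
  c = 0
  a + b + c = -10
Solving the system yields a = -6, b = -4, c = 0.
So h(u) = -6u² - 4u.
Then h(-1) = -2.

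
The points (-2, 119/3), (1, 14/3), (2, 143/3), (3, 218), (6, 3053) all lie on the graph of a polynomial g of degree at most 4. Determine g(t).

g(t) = 2t^4 + 2t^3 + (5/3)t^2 - 6t + 5

Using the Lagrange interpolation formula with nodes -2, 1, 2, 3, 6:
  L_0(t) = (t - 1)(t - 2)(t - 3)(t - 6) / 480
  L_1(t) = (t + 2)(t - 2)(t - 3)(t - 6) / -30
  L_2(t) = (t + 2)(t - 1)(t - 3)(t - 6) / 16
  L_3(t) = (t + 2)(t - 1)(t - 2)(t - 6) / -30
  L_4(t) = (t + 2)(t - 1)(t - 2)(t - 3) / 480
Then g(t) = 119/3·L_0(t) + 14/3·L_1(t) + 143/3·L_2(t) + 218·L_3(t) + 3053·L_4(t).
Expanding and collecting terms gives g(t) = 2t⁴ + 2t³ + (5/3)t² - 6t + 5.
Check: g(1) = 14/3. ✓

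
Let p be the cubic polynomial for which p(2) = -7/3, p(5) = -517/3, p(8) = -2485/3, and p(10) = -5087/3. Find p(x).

p(x) = -2x^3 + 3x^2 + (1/3)x + 1

Using the Lagrange interpolation formula with nodes 2, 5, 8, 10:
  L_0(x) = (x - 5)(x - 8)(x - 10) / -144
  L_1(x) = (x - 2)(x - 8)(x - 10) / 45
  L_2(x) = (x - 2)(x - 5)(x - 10) / -36
  L_3(x) = (x - 2)(x - 5)(x - 8) / 80
Then p(x) = -7/3·L_0(x) - 517/3·L_1(x) - 2485/3·L_2(x) - 5087/3·L_3(x).
Expanding and collecting terms gives p(x) = -2x^3 + 3x^2 + (1/3)x + 1.
Check: p(8) = -2485/3. ✓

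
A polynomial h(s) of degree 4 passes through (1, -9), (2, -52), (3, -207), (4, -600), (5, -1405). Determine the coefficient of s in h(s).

Write h(s) = as^4 + bs^3 + cs^2 + ds + e. Substituting each data point gives a linear system:
  a + b + c + d + e = -9
  16a + 8b + 4c + 2d + e = -52
  81a + 27b + 9c + 3d + e = -207
  256a + 64b + 16c + 4d + e = -600
  625a + 125b + 25c + 5d + e = -1405
Solving the system yields a = -2, b = -1, c = 0, d = -6, e = 0.
So h(s) = -2s⁴ - s³ - 6s.
The coefficient of s is -6.

-6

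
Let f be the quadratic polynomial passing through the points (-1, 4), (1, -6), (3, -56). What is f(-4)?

-56

Forward differences of the values at n = -1, 1, 3:
  f  : 4  -6  -56
  Δ  : -10  -50
  Δ^2: -40
The second differences are constant, confirming degree 2.
Interpolating (Newton forward form) and evaluating at n = -4 gives f(-4) = -56.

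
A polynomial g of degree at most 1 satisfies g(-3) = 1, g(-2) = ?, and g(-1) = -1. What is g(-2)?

On equispaced nodes a degree-1 polynomial has vanishing second forward difference, so
  g(-3) - 2·g(-2) + g(-1) = 0.
Substituting the known values and solving for g(-2):
  -2·g(-2) = 0
  g(-2) = 0.

0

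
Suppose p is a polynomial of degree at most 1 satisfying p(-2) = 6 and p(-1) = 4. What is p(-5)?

Write p(x) = ax + b. Substituting each data point gives a linear system:
  -2a + b = 6
  -a + b = 4
Solving the system yields a = -2, b = 2.
So p(x) = -2x + 2.
Then p(-5) = 12.

12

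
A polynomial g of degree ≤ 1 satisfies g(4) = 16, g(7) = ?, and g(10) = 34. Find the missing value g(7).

The 2 known points determine the degree-1 polynomial uniquely.
Write g(u) = au + b. Substituting each data point gives a linear system:
  4a + b = 16
  10a + b = 34
Solving the system yields a = 3, b = 4.
So g(u) = 3u + 4.
Then g(7) = 25.

25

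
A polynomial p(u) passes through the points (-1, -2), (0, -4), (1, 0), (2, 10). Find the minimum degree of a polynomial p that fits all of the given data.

Forward differences of the values at u = -1, 0, 1, 2:
  p  : -2  -4  0  10
  Δ  : -2  4  10
  Δ^2: 6  6
  Δ^3: 0
The second differences are constant (6) and nonzero, while all higher differences vanish, so the minimal degree is 2.

2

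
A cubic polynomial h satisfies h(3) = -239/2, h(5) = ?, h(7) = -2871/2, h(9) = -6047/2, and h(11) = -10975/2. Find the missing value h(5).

-1063/2

On equispaced nodes a degree-3 polynomial has vanishing fourth forward difference, so
  h(3) - 4·h(5) + 6·h(7) - 4·h(9) + h(11) = 0.
Substituting the known values and solving for h(5):
  -4·h(5) = 2126
  h(5) = -1063/2.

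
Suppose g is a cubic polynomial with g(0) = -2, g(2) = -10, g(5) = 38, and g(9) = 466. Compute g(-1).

-4

Using the Lagrange interpolation formula with nodes 0, 2, 5, 9:
  L_0(s) = (s - 2)(s - 5)(s - 9) / -90
  L_1(s) = s(s - 5)(s - 9) / 42
  L_2(s) = s(s - 2)(s - 9) / -60
  L_3(s) = s(s - 2)(s - 5) / 252
Then g(s) = -2·L_0(s) - 10·L_1(s) + 38·L_2(s) + 466·L_3(s).
Expanding and collecting terms gives g(s) = s³ - 3s² - 2s - 2.
Evaluating at s = -1: g(-1) = -4.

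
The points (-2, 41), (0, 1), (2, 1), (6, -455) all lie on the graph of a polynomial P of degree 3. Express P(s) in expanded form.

Using the Lagrange interpolation formula with nodes -2, 0, 2, 6:
  L_0(s) = s(s - 2)(s - 6) / -64
  L_1(s) = (s + 2)(s - 2)(s - 6) / 24
  L_2(s) = (s + 2)s(s - 6) / -32
  L_3(s) = (s + 2)s(s - 2) / 192
Then P(s) = 41·L_0(s) + 1·L_1(s) + 1·L_2(s) - 455·L_3(s).
Expanding and collecting terms gives P(s) = -3s^3 + 5s^2 + 2s + 1.
Check: P(2) = 1. ✓

P(s) = -3s^3 + 5s^2 + 2s + 1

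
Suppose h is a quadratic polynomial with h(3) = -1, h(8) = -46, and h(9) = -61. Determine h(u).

Write h(u) = au^2 + bu + c. Substituting each data point gives a linear system:
  9a + 3b + c = -1
  64a + 8b + c = -46
  81a + 9b + c = -61
Solving the system yields a = -1, b = 2, c = 2.
So h(u) = -u^2 + 2u + 2.
Check: h(3) = -1. ✓

h(u) = -u^2 + 2u + 2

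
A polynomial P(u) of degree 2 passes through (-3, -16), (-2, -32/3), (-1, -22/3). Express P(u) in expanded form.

P(u) = -u^2 + (1/3)u - 6

Write P(u) = au^2 + bu + c. Substituting each data point gives a linear system:
  9a - 3b + c = -16
  4a - 2b + c = -32/3
  a - b + c = -22/3
Solving the system yields a = -1, b = 1/3, c = -6.
So P(u) = -u² + (1/3)u - 6.
Check: P(-3) = -16. ✓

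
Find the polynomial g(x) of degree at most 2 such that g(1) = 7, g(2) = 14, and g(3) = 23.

Write g(x) = ax^2 + bx + c. Substituting each data point gives a linear system:
  a + b + c = 7
  4a + 2b + c = 14
  9a + 3b + c = 23
Solving the system yields a = 1, b = 4, c = 2.
So g(x) = x^2 + 4x + 2.
Check: g(2) = 14. ✓

g(x) = x^2 + 4x + 2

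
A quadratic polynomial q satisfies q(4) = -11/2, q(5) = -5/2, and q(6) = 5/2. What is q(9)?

Write q(n) = an^2 + bn + c. Substituting each data point gives a linear system:
  16a + 4b + c = -11/2
  25a + 5b + c = -5/2
  36a + 6b + c = 5/2
Solving the system yields a = 1, b = -6, c = 5/2.
So q(n) = n^2 - 6n + 5/2.
Then q(9) = 59/2.

59/2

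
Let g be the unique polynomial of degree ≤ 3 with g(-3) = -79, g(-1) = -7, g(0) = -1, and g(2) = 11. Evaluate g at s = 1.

Using the Lagrange interpolation formula with nodes -3, -1, 0, 2:
  L_0(s) = (s + 1)s(s - 2) / -30
  L_1(s) = (s + 3)s(s - 2) / 6
  L_2(s) = (s + 3)(s + 1)(s - 2) / -6
  L_3(s) = (s + 3)(s + 1)s / 30
Then g(s) = -79·L_0(s) - 7·L_1(s) - 1·L_2(s) + 11·L_3(s).
Expanding and collecting terms gives g(s) = 2s^3 - 2s^2 + 2s - 1.
Evaluating at s = 1: g(1) = 1.

1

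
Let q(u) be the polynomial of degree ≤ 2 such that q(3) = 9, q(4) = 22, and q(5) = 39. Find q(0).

-6

Forward differences of the values at u = 3, 4, 5:
  q  : 9  22  39
  Δ  : 13  17
  Δ^2: 4
The second differences are constant, confirming degree 2.
Interpolating (Newton forward form) and evaluating at u = 0 gives q(0) = -6.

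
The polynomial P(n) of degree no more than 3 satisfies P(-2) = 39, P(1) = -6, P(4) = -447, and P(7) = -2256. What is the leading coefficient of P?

Write P(n) = an^3 + bn^2 + cn + d. Substituting each data point gives a linear system:
  -8a + 4b - 2c + d = 39
  a + b + c + d = -6
  64a + 16b + 4c + d = -447
  343a + 49b + 7c + d = -2256
Solving the system yields a = -6, b = -4, c = -1, d = 5.
So P(n) = -6n^3 - 4n^2 - n + 5.
The leading coefficient is -6.

-6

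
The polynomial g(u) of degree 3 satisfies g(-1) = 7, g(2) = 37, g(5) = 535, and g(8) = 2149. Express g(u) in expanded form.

g(u) = 4u^3 + 2u^2 - 4u + 5

Using the Lagrange interpolation formula with nodes -1, 2, 5, 8:
  L_0(u) = (u - 2)(u - 5)(u - 8) / -162
  L_1(u) = (u + 1)(u - 5)(u - 8) / 54
  L_2(u) = (u + 1)(u - 2)(u - 8) / -54
  L_3(u) = (u + 1)(u - 2)(u - 5) / 162
Then g(u) = 7·L_0(u) + 37·L_1(u) + 535·L_2(u) + 2149·L_3(u).
Expanding and collecting terms gives g(u) = 4u^3 + 2u^2 - 4u + 5.
Check: g(-1) = 7. ✓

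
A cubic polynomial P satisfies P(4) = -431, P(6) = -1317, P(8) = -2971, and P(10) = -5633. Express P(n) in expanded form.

Write P(n) = an^3 + bn^2 + cn + d. Substituting each data point gives a linear system:
  64a + 16b + 4c + d = -431
  216a + 36b + 6c + d = -1317
  512a + 64b + 8c + d = -2971
  1000a + 100b + 10c + d = -5633
Solving the system yields a = -5, b = -6, c = -3, d = -3.
So P(n) = -5n³ - 6n² - 3n - 3.
Check: P(8) = -2971. ✓

P(n) = -5n^3 - 6n^2 - 3n - 3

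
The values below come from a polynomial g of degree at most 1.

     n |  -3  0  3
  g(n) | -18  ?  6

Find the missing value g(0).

The 2 known points determine the degree-1 polynomial uniquely.
Write g(n) = an + b. Substituting each data point gives a linear system:
  -3a + b = -18
  3a + b = 6
Solving the system yields a = 4, b = -6.
So g(n) = 4n - 6.
Then g(0) = -6.

-6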